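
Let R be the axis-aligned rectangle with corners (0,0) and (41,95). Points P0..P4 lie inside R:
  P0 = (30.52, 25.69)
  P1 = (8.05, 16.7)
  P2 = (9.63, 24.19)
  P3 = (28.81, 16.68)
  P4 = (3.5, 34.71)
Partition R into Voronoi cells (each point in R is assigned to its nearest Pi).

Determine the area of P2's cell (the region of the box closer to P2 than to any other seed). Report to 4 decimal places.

1. box [0,41]×[0,95]: [(0, 0) (41, 0) (41, 95) (0, 95)]
2. ⊥bis P2·P0 via (20.075,24.94): [(0, 0) (21.8658, 0) (15.0444, 95) (0, 95)]  |A|=1753.2332
3. ⊥bis P2·P1 via (8.84,20.445): [(0, 22.3098) (20.5755, 17.9694) (15.0444, 95) (0, 95)]  |A|=1327.2576
4. ⊥bis P2·P3 via (19.22,20.435): [(0, 22.3098) (18.4317, 18.4217) (20.2159, 22.9783) (15.0444, 95) (0, 95)]  |A|=1321.9697
5. ⊥bis P2·P4 via (6.565,29.45): [(0, 25.6246) (0, 22.3098) (18.4317, 18.4217) (20.2159, 22.9783) (19.2216, 36.825)]  |A|=217.6134
6. canonical 5-gon: [(0, 25.6246) (0, 22.3098) (18.4317, 18.4217) (20.2159, 22.9783) (19.2216, 36.825)]
7. shoelace: 217.6134

Area of P2's cell: 217.6134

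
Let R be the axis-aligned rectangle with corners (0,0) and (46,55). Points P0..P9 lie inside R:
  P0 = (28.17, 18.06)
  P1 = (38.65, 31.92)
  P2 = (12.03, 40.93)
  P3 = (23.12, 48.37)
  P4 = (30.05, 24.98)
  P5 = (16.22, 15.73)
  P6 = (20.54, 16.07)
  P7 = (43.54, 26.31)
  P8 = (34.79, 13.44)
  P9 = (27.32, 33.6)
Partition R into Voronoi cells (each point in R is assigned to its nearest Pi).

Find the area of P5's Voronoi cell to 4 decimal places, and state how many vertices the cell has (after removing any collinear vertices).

1. box [0,46]×[0,55]: [(0, 0) (46, 0) (46, 55) (0, 55)]
2. ⊥bis P5·P0 via (22.195,16.895): [(0, 0) (25.4892, 0) (14.7653, 55) (0, 55)]  |A|=1106.9986
3. ⊥bis P5·P1 via (27.435,23.825): [(0, 0) (25.4892, 0) (18.4044, 36.3363) (4.9328, 55) (0, 55)]  |A|=1015.2432
4. ⊥bis P5·P2 via (14.125,28.33): [(0, 25.9814) (0, 0) (25.4892, 0) (19.782, 29.2706)]  |A|=630.0242
5. ⊥bis P5·P3 via (19.67,32.05): [(0, 25.9814) (0, 0) (25.4892, 0) (19.782, 29.2706)]  |A|=630.0242
6. ⊥bis P5·P4 via (23.135,20.355): [(17.4331, 28.88) (0, 25.9814) (0, 0) (25.4892, 0) (20.856, 23.7624)]  |A|=623.3455
7. ⊥bis P5·P6 via (18.38,15.9): [(17.3594, 28.8678) (0, 25.9814) (0, 0) (19.6314, 0)]  |A|=508.8682
8. ⊥bis P5·P7 via (29.88,21.02): [(17.3594, 28.8678) (0, 25.9814) (0, 0) (19.6314, 0)]  |A|=508.8682
9. ⊥bis P5·P8 via (25.505,14.585): [(17.3594, 28.8678) (0, 25.9814) (0, 0) (19.6314, 0)]  |A|=508.8682
10. ⊥bis P5·P9 via (21.77,24.665): [(17.4805, 27.3295) (15.5013, 28.5588) (0, 25.9814) (0, 0) (19.6314, 0)]  |A|=507.4204
11. canonical 5-gon: [(17.4805, 27.3295) (15.5013, 28.5588) (0, 25.9814) (0, 0) (19.6314, 0)]
12. shoelace: 507.4204

Area of P5's cell: 507.4204 (5 vertices)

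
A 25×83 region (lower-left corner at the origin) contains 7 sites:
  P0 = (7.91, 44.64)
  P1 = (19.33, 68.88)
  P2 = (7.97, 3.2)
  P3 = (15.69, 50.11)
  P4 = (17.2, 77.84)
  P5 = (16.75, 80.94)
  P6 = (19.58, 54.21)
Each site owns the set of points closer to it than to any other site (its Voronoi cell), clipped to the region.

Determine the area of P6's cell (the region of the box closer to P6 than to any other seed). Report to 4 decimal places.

1. box [0,25]×[0,83]: [(0, 0) (25, 0) (25, 83) (0, 83)]
2. ⊥bis P6·P0 via (13.745,49.425): [(0, 66.1861) (25, 35.7003) (25, 83) (0, 83)]  |A|=801.4201
3. ⊥bis P6·P1 via (19.455,61.545): [(4.0217, 61.282) (25, 35.7003) (25, 61.6395)]  |A|=272.0812
4. ⊥bis P6·P2 via (13.775,28.705): [(4.0217, 61.282) (25, 35.7003) (25, 61.6395)]  |A|=272.0812
5. ⊥bis P6·P3 via (17.635,52.16): [(7.95, 61.3489) (25, 45.1722) (25, 61.6395)]  |A|=140.3834
6. ⊥bis P6·P4 via (18.39,66.025): [(7.95, 61.3489) (25, 45.1722) (25, 61.6395)]  |A|=140.3834
7. ⊥bis P6·P5 via (18.165,67.575): [(7.95, 61.3489) (25, 45.1722) (25, 61.6395)]  |A|=140.3834
8. canonical 3-gon: [(7.95, 61.3489) (25, 45.1722) (25, 61.6395)]
9. shoelace: 140.3834

Area of P6's cell: 140.3834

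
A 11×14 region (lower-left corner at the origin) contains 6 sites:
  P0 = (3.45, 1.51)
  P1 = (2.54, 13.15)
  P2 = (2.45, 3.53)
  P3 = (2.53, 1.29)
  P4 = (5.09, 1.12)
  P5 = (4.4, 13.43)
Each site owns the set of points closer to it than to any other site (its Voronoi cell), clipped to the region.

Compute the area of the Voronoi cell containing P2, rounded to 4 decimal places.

Area of P2's cell: 36.2334

1. box [0,11]×[0,14]: [(0, 0) (11, 0) (11, 14) (0, 14)]
2. ⊥bis P2·P0 via (2.95,2.52): [(0, 1.0596) (11, 6.5051) (11, 14) (0, 14)]  |A|=112.3939
3. ⊥bis P2·P1 via (2.495,8.34): [(0, 8.3633) (0, 1.0596) (11, 6.5051) (11, 8.2604)]  |A|=49.8246
4. ⊥bis P2·P3 via (2.49,2.41): [(0, 8.3633) (0, 2.3211) (2.7463, 2.4192) (11, 6.5051) (11, 8.2604)]  |A|=48.0924
5. ⊥bis P2·P4 via (3.77,2.325): [(9.2037, 8.2772) (0, 8.3633) (0, 2.3211) (2.7463, 2.4192) (4.7709, 3.4214)]  |A|=38.227
6. ⊥bis P2·P5 via (3.425,8.48): [(8.4799, 7.4843) (4.2176, 8.3239) (0, 8.3633) (0, 2.3211) (2.7463, 2.4192) (4.7709, 3.4214)]  |A|=36.2334
7. canonical 6-gon: [(8.4799, 7.4843) (4.2176, 8.3239) (0, 8.3633) (0, 2.3211) (2.7463, 2.4192) (4.7709, 3.4214)]
8. shoelace: 36.2334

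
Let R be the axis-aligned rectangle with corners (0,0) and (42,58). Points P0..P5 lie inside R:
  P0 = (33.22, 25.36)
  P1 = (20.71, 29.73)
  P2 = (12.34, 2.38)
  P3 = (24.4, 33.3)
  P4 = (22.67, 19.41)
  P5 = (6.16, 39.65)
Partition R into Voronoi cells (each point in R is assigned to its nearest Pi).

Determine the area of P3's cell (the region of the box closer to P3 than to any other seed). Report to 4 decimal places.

Area of P3's cell: 548.6549

1. box [0,42]×[0,58]: [(0, 0) (42, 0) (42, 58) (0, 58)]
2. ⊥bis P3·P0 via (28.81,29.33): [(0, 0) (2.4063, 0) (42, 43.9819) (42, 58) (0, 58)]  |A|=1565.2987
3. ⊥bis P3·P1 via (22.555,31.515): [(0, 54.8282) (26.814, 27.1128) (42, 43.9819) (42, 58) (0, 58)]  |A|=797.5955
4. ⊥bis P3·P2 via (18.37,17.84): [(0, 54.8282) (26.814, 27.1128) (42, 43.9819) (42, 58) (0, 58)]  |A|=797.5955
5. ⊥bis P3·P4 via (23.535,26.355): [(0, 54.8282) (26.814, 27.1128) (42, 43.9819) (42, 58) (0, 58)]  |A|=797.5955
6. ⊥bis P3·P5 via (15.28,36.475): [(15.9353, 38.3572) (26.814, 27.1128) (42, 43.9819) (42, 58) (22.7736, 58)]  |A|=548.6549
7. canonical 5-gon: [(15.9353, 38.3572) (26.814, 27.1128) (42, 43.9819) (42, 58) (22.7736, 58)]
8. shoelace: 548.6549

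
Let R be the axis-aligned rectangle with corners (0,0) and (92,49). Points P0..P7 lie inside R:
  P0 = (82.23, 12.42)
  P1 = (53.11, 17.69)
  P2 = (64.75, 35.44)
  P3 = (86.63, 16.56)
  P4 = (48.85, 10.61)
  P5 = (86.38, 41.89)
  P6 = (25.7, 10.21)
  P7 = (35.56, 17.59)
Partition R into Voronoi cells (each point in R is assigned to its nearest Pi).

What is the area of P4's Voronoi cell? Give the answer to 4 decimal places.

1. box [0,92]×[0,49]: [(0, 0) (92, 0) (92, 49) (0, 49)]
2. ⊥bis P4·P0 via (65.54,11.515): [(0, 0) (66.1644, 0) (63.5074, 49) (0, 49)]  |A|=3176.9591
3. ⊥bis P4·P1 via (50.98,14.15): [(0, 44.8244) (0, 0) (66.1644, 0) (65.8834, 5.1827)]  |A|=1648.0472
4. ⊥bis P4·P2 via (56.8,23.025): [(0, 44.8244) (0, 0) (66.1644, 0) (65.8834, 5.1827)]  |A|=1648.0472
5. ⊥bis P4·P3 via (67.74,13.585): [(0, 44.8244) (0, 0) (66.1644, 0) (65.8834, 5.1827)]  |A|=1648.0472
6. ⊥bis P4·P5 via (67.615,26.25): [(0, 44.8244) (0, 0) (66.1644, 0) (65.8834, 5.1827)]  |A|=1648.0472
7. ⊥bis P4·P6 via (37.275,10.41): [(37.0657, 22.5222) (37.4549, 0) (66.1644, 0) (65.8834, 5.1827)]  |A|=395.5406
8. ⊥bis P4·P7 via (42.205,14.1): [(44.3321, 18.15) (37.3703, 4.8947) (37.4549, 0) (66.1644, 0) (65.8834, 5.1827)]  |A|=332.1625
9. canonical 5-gon: [(44.3321, 18.15) (37.3703, 4.8947) (37.4549, 0) (66.1644, 0) (65.8834, 5.1827)]
10. shoelace: 332.1625

Area of P4's cell: 332.1625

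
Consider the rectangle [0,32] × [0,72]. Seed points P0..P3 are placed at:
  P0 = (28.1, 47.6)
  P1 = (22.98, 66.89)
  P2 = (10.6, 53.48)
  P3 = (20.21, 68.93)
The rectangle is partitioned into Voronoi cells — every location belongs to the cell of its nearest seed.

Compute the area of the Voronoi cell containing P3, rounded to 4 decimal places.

1. box [0,32]×[0,72]: [(0, 0) (32, 0) (32, 72) (0, 72)]
2. ⊥bis P3·P0 via (24.155,58.265): [(0, 49.33) (32, 61.1669) (32, 72) (0, 72)]  |A|=536.0495
3. ⊥bis P3·P1 via (21.595,67.91): [(0, 49.33) (10.8738, 53.3523) (24.6071, 72) (0, 72)]  |A|=352.6878
4. ⊥bis P3·P2 via (15.405,61.205): [(0, 70.787) (16.2637, 60.6709) (24.6071, 72) (0, 72)]  |A|=149.2522
5. canonical 4-gon: [(0, 70.787) (16.2637, 60.6709) (24.6071, 72) (0, 72)]
6. shoelace: 149.2522

Area of P3's cell: 149.2522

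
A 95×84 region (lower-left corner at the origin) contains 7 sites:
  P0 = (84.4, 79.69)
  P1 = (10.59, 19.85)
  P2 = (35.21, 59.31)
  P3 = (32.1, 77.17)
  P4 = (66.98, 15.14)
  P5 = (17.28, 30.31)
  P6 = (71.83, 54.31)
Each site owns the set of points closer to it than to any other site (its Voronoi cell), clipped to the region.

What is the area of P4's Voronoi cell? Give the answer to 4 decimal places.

1. box [0,95]×[0,84]: [(0, 0) (95, 0) (95, 84) (0, 84)]
2. ⊥bis P4·P0 via (75.69,47.415): [(0, 67.8413) (0, 0) (95, 0) (95, 42.2038)]  |A|=5227.1459
3. ⊥bis P4·P1 via (38.785,17.495): [(42.0425, 56.4954) (37.3237, 0) (95, 0) (95, 42.2038)]  |A|=2746.7263
4. ⊥bis P4·P2 via (51.095,37.225): [(68.1073, 49.4613) (39.7515, 29.066) (37.3237, 0) (95, 0) (95, 42.2038)]  |A|=2381.1986
5. ⊥bis P4·P3 via (49.54,46.155): [(68.1073, 49.4613) (39.7515, 29.066) (37.3237, 0) (95, 0) (95, 42.2038)]  |A|=2381.1986
6. ⊥bis P4·P5 via (42.13,22.725): [(68.1073, 49.4613) (45.279, 33.0417) (38.1262, 9.6078) (37.3237, 0) (95, 0) (95, 42.2038)]  |A|=2330.6516
7. ⊥bis P4·P6 via (69.405,34.725): [(50.8188, 37.0263) (45.279, 33.0417) (38.1262, 9.6078) (37.3237, 0) (95, 0) (95, 31.5558)]  |A|=1865.4896
8. canonical 6-gon: [(50.8188, 37.0263) (45.279, 33.0417) (38.1262, 9.6078) (37.3237, 0) (95, 0) (95, 31.5558)]
9. shoelace: 1865.4896

Area of P4's cell: 1865.4896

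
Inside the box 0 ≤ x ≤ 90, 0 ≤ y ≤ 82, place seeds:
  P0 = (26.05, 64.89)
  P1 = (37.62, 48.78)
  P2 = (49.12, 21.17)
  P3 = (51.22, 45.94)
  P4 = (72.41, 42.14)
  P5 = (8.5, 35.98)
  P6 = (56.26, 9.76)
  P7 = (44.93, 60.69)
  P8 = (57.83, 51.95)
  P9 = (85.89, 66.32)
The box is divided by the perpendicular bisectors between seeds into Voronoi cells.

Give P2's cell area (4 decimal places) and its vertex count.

Area of P2's cell: 892.9425 (6 vertices)

1. box [0,90]×[0,82]: [(0, 0) (90, 0) (90, 82) (0, 82)]
2. ⊥bis P2·P0 via (37.585,43.03): [(0, 23.1973) (0, 0) (90, 0) (90, 70.6881)]  |A|=4224.8447
3. ⊥bis P2·P1 via (43.37,34.975): [(0, 16.9107) (0, 0) (90, 0) (90, 54.3971)]  |A|=3208.8529
4. ⊥bis P2·P3 via (50.17,33.555): [(41.6874, 34.2742) (0, 16.9107) (0, 0) (90, 0) (90, 30.1782)]  |A|=2623.8131
5. ⊥bis P2·P4 via (60.765,31.655): [(59.7885, 32.7395) (41.6874, 34.2742) (0, 16.9107) (0, 0) (89.2667, 0)]  |A|=2155.945
6. ⊥bis P2·P5 via (28.81,28.575): [(59.7885, 32.7395) (41.6874, 34.2742) (28.9542, 28.9706) (18.3916, 0) (89.2667, 0)]  |A|=1644.7188
7. ⊥bis P2·P6 via (52.69,15.465): [(67.1788, 24.5316) (59.7885, 32.7395) (41.6874, 34.2742) (28.9542, 28.9706) (18.3916, 0) (27.9763, 0)]  |A|=892.9425
8. ⊥bis P2·P7 via (47.025,40.93): [(67.1788, 24.5316) (59.7885, 32.7395) (41.6874, 34.2742) (28.9542, 28.9706) (18.3916, 0) (27.9763, 0)]  |A|=892.9425
9. ⊥bis P2·P8 via (53.475,36.56): [(67.1788, 24.5316) (59.7885, 32.7395) (41.6874, 34.2742) (28.9542, 28.9706) (18.3916, 0) (27.9763, 0)]  |A|=892.9425
10. ⊥bis P2·P9 via (67.505,43.745): [(67.1788, 24.5316) (59.7885, 32.7395) (41.6874, 34.2742) (28.9542, 28.9706) (18.3916, 0) (27.9763, 0)]  |A|=892.9425
11. canonical 6-gon: [(67.1788, 24.5316) (59.7885, 32.7395) (41.6874, 34.2742) (28.9542, 28.9706) (18.3916, 0) (27.9763, 0)]
12. shoelace: 892.9425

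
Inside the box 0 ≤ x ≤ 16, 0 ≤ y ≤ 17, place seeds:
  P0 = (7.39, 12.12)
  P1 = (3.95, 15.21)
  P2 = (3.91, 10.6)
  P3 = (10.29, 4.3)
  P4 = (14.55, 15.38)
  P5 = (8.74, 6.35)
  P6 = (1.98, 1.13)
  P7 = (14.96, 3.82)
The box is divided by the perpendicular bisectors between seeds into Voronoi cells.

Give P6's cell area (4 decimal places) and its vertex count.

Area of P6's cell: 34.4196 (5 vertices)

1. box [0,16]×[0,17]: [(0, 0) (16, 0) (16, 17) (0, 17)]
2. ⊥bis P6·P0 via (4.685,6.625): [(0, 8.9313) (0, 0) (16, 0) (16, 1.055)]  |A|=79.8902
3. ⊥bis P6·P1 via (2.965,8.17): [(0.9832, 8.4473) (0, 8.5848) (0, 0) (16, 0) (16, 1.055)]  |A|=79.7199
4. ⊥bis P6·P2 via (2.945,5.865): [(8.549, 4.7229) (0, 6.4652) (0, 0) (16, 0) (16, 1.055)]  |A|=69.3491
5. ⊥bis P6·P3 via (6.135,2.715): [(5.101, 5.4256) (0, 6.4652) (0, 0) (7.1707, 0)]  |A|=35.9421
6. ⊥bis P6·P4 via (8.265,8.255): [(5.101, 5.4256) (0, 6.4652) (0, 0) (7.1707, 0)]  |A|=35.9421
7. ⊥bis P6·P5 via (5.36,3.74): [(6.1189, 2.7572) (3.8637, 5.6778) (0, 6.4652) (0, 0) (7.1707, 0)]  |A|=34.4196
8. ⊥bis P6·P7 via (8.47,2.475): [(6.1189, 2.7572) (3.8637, 5.6778) (0, 6.4652) (0, 0) (7.1707, 0)]  |A|=34.4196
9. canonical 5-gon: [(6.1189, 2.7572) (3.8637, 5.6778) (0, 6.4652) (0, 0) (7.1707, 0)]
10. shoelace: 34.4196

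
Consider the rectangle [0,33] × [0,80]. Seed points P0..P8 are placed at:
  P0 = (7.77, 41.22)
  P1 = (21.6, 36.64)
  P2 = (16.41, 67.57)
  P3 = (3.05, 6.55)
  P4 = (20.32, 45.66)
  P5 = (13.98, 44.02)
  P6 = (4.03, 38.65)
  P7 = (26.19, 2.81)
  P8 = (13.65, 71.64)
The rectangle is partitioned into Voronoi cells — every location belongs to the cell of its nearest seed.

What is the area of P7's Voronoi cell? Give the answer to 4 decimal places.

1. box [0,33]×[0,80]: [(0, 0) (33, 0) (33, 80) (0, 80)]
2. ⊥bis P7·P0 via (16.98,22.015): [(0, 13.872) (0, 0) (33, 0) (33, 29.6976)]  |A|=718.8987
3. ⊥bis P7·P1 via (23.895,19.725): [(7.5925, 17.5131) (0, 13.872) (0, 0) (33, 0) (33, 20.9604)]  |A|=607.903
4. ⊥bis P7·P2 via (21.3,35.19): [(7.5925, 17.5131) (0, 13.872) (0, 0) (33, 0) (33, 20.9604)]  |A|=607.903
5. ⊥bis P7·P3 via (14.62,4.68): [(16.8982, 18.7757) (13.8636, 0) (33, 0) (33, 20.9604)]  |A|=348.3991
6. ⊥bis P7·P4 via (23.255,24.235): [(16.8982, 18.7757) (13.8636, 0) (33, 0) (33, 20.9604)]  |A|=348.3991
7. ⊥bis P7·P5 via (20.085,23.415): [(16.8982, 18.7757) (13.8636, 0) (33, 0) (33, 20.9604)]  |A|=348.3991
8. ⊥bis P7·P6 via (15.11,20.73): [(16.8982, 18.7757) (13.8636, 0) (33, 0) (33, 20.9604)]  |A|=348.3991
9. ⊥bis P7·P8 via (19.92,37.225): [(16.8982, 18.7757) (13.8636, 0) (33, 0) (33, 20.9604)]  |A|=348.3991
10. canonical 4-gon: [(16.8982, 18.7757) (13.8636, 0) (33, 0) (33, 20.9604)]
11. shoelace: 348.3991

Area of P7's cell: 348.3991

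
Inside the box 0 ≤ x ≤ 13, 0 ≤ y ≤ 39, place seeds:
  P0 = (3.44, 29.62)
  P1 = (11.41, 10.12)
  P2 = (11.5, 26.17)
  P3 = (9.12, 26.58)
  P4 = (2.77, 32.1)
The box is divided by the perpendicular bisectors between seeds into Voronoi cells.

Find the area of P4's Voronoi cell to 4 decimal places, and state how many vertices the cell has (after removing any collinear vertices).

1. box [0,13]×[0,39]: [(0, 0) (13, 0) (13, 39) (0, 39)]
2. ⊥bis P4·P0 via (3.105,30.86): [(0, 30.0211) (13, 33.5332) (13, 39) (0, 39)]  |A|=93.8964
3. ⊥bis P4·P1 via (7.09,21.11): [(0, 30.0211) (13, 33.5332) (13, 39) (0, 39)]  |A|=93.8964
4. ⊥bis P4·P2 via (7.135,29.135): [(0, 30.0211) (9.4759, 32.5812) (13, 37.7693) (13, 39) (0, 39)]  |A|=86.4322
5. ⊥bis P4·P3 via (5.945,29.34): [(0, 30.0211) (8.5436, 32.3293) (12.0258, 36.3352) (13, 37.7693) (13, 39) (0, 39)]  |A|=85.0034
6. canonical 6-gon: [(0, 30.0211) (8.5436, 32.3293) (12.0258, 36.3352) (13, 37.7693) (13, 39) (0, 39)]
7. shoelace: 85.0034

Area of P4's cell: 85.0034 (6 vertices)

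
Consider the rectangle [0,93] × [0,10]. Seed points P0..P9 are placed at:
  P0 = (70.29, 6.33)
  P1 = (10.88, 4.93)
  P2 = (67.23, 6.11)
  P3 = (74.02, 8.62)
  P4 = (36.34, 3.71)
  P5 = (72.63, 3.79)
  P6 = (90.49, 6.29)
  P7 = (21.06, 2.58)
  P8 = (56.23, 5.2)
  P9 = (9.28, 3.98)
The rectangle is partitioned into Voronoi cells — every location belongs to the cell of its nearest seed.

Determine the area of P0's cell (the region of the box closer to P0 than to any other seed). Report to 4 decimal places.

1. box [0,93]×[0,10]: [(0, 0) (93, 0) (93, 10) (0, 10)]
2. ⊥bis P0·P1 via (40.585,5.63): [(40.7177, 0) (93, 0) (93, 10) (40.482, 10)]  |A|=524.0015
3. ⊥bis P0·P2 via (68.76,6.22): [(69.2072, 0) (93, 0) (93, 10) (68.4882, 10)]  |A|=241.5229
4. ⊥bis P0·P3 via (72.155,7.475): [(69.2072, 0) (76.7442, 0) (70.6048, 10) (68.4882, 10)]  |A|=48.2679
5. ⊥bis P0·P4 via (53.315,5.02): [(69.2072, 0) (76.7442, 0) (70.6048, 10) (68.4882, 10)]  |A|=48.2679
6. ⊥bis P0·P5 via (71.46,5.06): [(69.0059, 2.7992) (72.8509, 6.3414) (70.6048, 10) (68.4882, 10)]  |A|=18.6323
7. ⊥bis P0·P6 via (80.39,6.31): [(69.0059, 2.7992) (72.8509, 6.3414) (70.6048, 10) (68.4882, 10)]  |A|=18.6323
8. ⊥bis P0·P7 via (45.675,4.455): [(69.0059, 2.7992) (72.8509, 6.3414) (70.6048, 10) (68.4882, 10)]  |A|=18.6323
9. ⊥bis P0·P8 via (63.26,5.765): [(69.0059, 2.7992) (72.8509, 6.3414) (70.6048, 10) (68.4882, 10)]  |A|=18.6323
10. ⊥bis P0·P9 via (39.785,5.155): [(69.0059, 2.7992) (72.8509, 6.3414) (70.6048, 10) (68.4882, 10)]  |A|=18.6323
11. canonical 4-gon: [(69.0059, 2.7992) (72.8509, 6.3414) (70.6048, 10) (68.4882, 10)]
12. shoelace: 18.6323

Area of P0's cell: 18.6323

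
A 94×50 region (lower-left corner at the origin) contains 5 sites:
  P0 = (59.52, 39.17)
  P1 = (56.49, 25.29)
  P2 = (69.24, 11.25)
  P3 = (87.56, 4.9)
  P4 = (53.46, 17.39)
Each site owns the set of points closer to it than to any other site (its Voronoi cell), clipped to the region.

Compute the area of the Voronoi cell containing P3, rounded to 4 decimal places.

1. box [0,94]×[0,50]: [(0, 0) (94, 0) (94, 50) (0, 50)]
2. ⊥bis P3·P0 via (73.54,22.035): [(46.6092, 0) (94, 0) (94, 38.7755)]  |A|=918.8019
3. ⊥bis P3·P1 via (72.025,15.095): [(80.1041, 27.4058) (62.1188, 0) (94, 0) (94, 38.7755)]  |A|=706.2762
4. ⊥bis P3·P2 via (78.4,8.075): [(87.0783, 33.1121) (75.6011, 0) (94, 0) (94, 38.7755)]  |A|=438.8108
5. ⊥bis P3·P4 via (70.51,11.145): [(87.0783, 33.1121) (75.6011, 0) (94, 0) (94, 38.7755)]  |A|=438.8108
6. canonical 4-gon: [(87.0783, 33.1121) (75.6011, 0) (94, 0) (94, 38.7755)]
7. shoelace: 438.8108

Area of P3's cell: 438.8108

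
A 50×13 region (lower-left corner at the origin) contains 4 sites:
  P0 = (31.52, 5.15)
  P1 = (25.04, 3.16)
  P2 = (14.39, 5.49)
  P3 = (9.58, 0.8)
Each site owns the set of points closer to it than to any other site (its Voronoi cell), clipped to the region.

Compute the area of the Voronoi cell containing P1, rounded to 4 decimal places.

1. box [0,50]×[0,13]: [(0, 0) (50, 0) (50, 13) (0, 13)]
2. ⊥bis P1·P0 via (28.28,4.155): [(0, 0) (29.556, 0) (25.5637, 13) (0, 13)]  |A|=358.2781
3. ⊥bis P1·P2 via (19.715,4.325): [(18.7688, 0) (29.556, 0) (25.5637, 13) (21.6129, 13)]  |A|=95.7971
4. ⊥bis P1·P3 via (17.31,1.98): [(18.7688, 0) (29.556, 0) (25.5637, 13) (21.6129, 13)]  |A|=95.7971
5. canonical 4-gon: [(18.7688, 0) (29.556, 0) (25.5637, 13) (21.6129, 13)]
6. shoelace: 95.7971

Area of P1's cell: 95.7971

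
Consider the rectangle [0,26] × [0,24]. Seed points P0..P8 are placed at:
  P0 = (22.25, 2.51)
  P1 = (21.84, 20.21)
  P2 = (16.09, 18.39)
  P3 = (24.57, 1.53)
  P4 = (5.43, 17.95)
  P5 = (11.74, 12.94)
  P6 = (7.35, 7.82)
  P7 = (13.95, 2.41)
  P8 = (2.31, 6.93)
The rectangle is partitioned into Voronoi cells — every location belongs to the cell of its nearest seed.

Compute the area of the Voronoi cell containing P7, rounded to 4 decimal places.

1. box [0,26]×[0,24]: [(0, 0) (26, 0) (26, 24) (0, 24)]
2. ⊥bis P7·P0 via (18.1,2.46): [(0, 0) (18.1296, 0) (17.8405, 24) (0, 24)]  |A|=431.6414
3. ⊥bis P7·P1 via (17.895,11.31): [(0, 19.2421) (0, 0) (18.1296, 0) (17.9939, 11.2662)]  |A|=275.246
4. ⊥bis P7·P2 via (15.02,10.4): [(0, 12.4114) (0, 0) (18.1296, 0) (18.0092, 9.9997)]  |A|=202.4053
5. ⊥bis P7·P3 via (19.26,1.97): [(0, 12.4114) (0, 0) (18.1296, 0) (18.0092, 9.9997)]  |A|=202.4053
6. ⊥bis P7·P4 via (9.69,10.18): [(11.0588, 10.9305) (0, 4.8673) (0, 0) (18.1296, 0) (18.0092, 9.9997)]  |A|=160.6908
7. ⊥bis P7·P5 via (12.845,7.675): [(0.3304, 5.0485) (0, 4.8673) (0, 0) (18.1296, 0) (18.0241, 8.762)]  |A|=124.2793
8. ⊥bis P7·P6 via (10.65,5.115): [(12.7284, 7.6505) (6.4572, 0) (18.1296, 0) (18.0241, 8.762)]  |A|=67.909
9. ⊥bis P7·P8 via (8.13,4.67): [(12.7284, 7.6505) (6.4572, 0) (18.1296, 0) (18.0241, 8.762)]  |A|=67.909
10. canonical 4-gon: [(12.7284, 7.6505) (6.4572, 0) (18.1296, 0) (18.0241, 8.762)]
11. shoelace: 67.909

Area of P7's cell: 67.9090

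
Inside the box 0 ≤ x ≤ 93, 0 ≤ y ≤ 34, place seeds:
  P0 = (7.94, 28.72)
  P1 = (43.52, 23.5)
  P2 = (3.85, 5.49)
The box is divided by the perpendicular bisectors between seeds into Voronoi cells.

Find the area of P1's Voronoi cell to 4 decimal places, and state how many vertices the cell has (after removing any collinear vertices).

Area of P1's cell: 2274.3619 (5 vertices)

1. box [0,93]×[0,34]: [(0, 0) (93, 0) (93, 34) (0, 34)]
2. ⊥bis P1·P0 via (25.73,26.11): [(21.8994, 0) (93, 0) (93, 34) (26.8876, 34)]  |A|=2332.6225
3. ⊥bis P1·P2 via (23.685,14.495): [(23.9427, 13.9274) (30.2657, 0) (93, 0) (93, 34) (26.8876, 34)]  |A|=2274.3619
4. canonical 5-gon: [(23.9427, 13.9274) (30.2657, 0) (93, 0) (93, 34) (26.8876, 34)]
5. shoelace: 2274.3619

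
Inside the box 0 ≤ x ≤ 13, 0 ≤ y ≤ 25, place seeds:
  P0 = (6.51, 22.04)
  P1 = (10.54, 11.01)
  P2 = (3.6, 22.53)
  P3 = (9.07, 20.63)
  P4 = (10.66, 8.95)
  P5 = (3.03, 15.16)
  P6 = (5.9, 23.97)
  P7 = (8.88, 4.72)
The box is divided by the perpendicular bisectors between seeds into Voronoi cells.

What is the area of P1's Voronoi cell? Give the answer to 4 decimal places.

1. box [0,13]×[0,25]: [(0, 0) (13, 0) (13, 25) (0, 25)]
2. ⊥bis P1·P0 via (8.525,16.525): [(0, 13.4102) (0, 0) (13, 0) (13, 18.16)]  |A|=205.2067
3. ⊥bis P1·P2 via (7.07,16.77): [(3.794, 14.7965) (0, 12.5108) (0, 0) (13, 0) (13, 18.16)]  |A|=203.5005
4. ⊥bis P1·P3 via (9.805,15.82): [(4.2881, 14.977) (3.794, 14.7965) (0, 12.5108) (0, 0) (13, 0) (13, 16.3082)]  |A|=195.4341
5. ⊥bis P1·P4 via (10.6,9.98): [(4.2881, 14.977) (3.794, 14.7965) (0, 12.5108) (0, 9.3625) (13, 10.1198) (13, 16.3082)]  |A|=68.799
6. ⊥bis P1·P5 via (6.785,13.085): [(8.1572, 15.5682) (4.8852, 9.6471) (13, 10.1198) (13, 16.3082)]  |A|=38.2355
7. ⊥bis P1·P6 via (8.22,17.49): [(8.1572, 15.5682) (4.8852, 9.6471) (13, 10.1198) (13, 16.3082)]  |A|=38.2355
8. ⊥bis P1·P7 via (9.71,7.865): [(8.1572, 15.5682) (4.8852, 9.6471) (13, 10.1198) (13, 16.3082)]  |A|=38.2355
9. canonical 4-gon: [(8.1572, 15.5682) (4.8852, 9.6471) (13, 10.1198) (13, 16.3082)]
10. shoelace: 38.2355

Area of P1's cell: 38.2355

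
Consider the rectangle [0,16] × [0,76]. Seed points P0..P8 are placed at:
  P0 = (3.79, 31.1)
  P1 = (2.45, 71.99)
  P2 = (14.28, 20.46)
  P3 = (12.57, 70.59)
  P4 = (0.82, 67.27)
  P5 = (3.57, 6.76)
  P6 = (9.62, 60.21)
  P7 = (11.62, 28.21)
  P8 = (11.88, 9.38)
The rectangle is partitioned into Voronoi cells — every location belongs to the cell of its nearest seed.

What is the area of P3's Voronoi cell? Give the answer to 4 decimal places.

Area of P3's cell: 91.3078

1. box [0,16]×[0,76]: [(0, 0) (16, 0) (16, 76) (0, 76)]
2. ⊥bis P3·P0 via (8.18,50.845): [(0, 52.6637) (16, 49.1063) (16, 76) (0, 76)]  |A|=401.8397
3. ⊥bis P3·P1 via (7.51,71.29): [(4.786, 51.5996) (16, 49.1063) (16, 76) (8.1616, 76)]  |A|=246.4226
4. ⊥bis P3·P2 via (13.425,45.525): [(4.786, 51.5996) (16, 49.1063) (16, 76) (8.1616, 76)]  |A|=246.4226
5. ⊥bis P3·P4 via (6.695,68.93): [(7.023, 67.7693) (12.048, 49.985) (16, 49.1063) (16, 76) (8.1616, 76)]  |A|=185.905
6. ⊥bis P3·P5 via (8.07,38.675): [(7.023, 67.7693) (12.048, 49.985) (16, 49.1063) (16, 76) (8.1616, 76)]  |A|=185.905
7. ⊥bis P3·P6 via (11.095,65.4): [(7.023, 67.7693) (7.3953, 66.4514) (16, 64.006) (16, 76) (8.1616, 76)]  |A|=91.3078
8. ⊥bis P3·P7 via (12.095,49.4): [(7.023, 67.7693) (7.3953, 66.4514) (16, 64.006) (16, 76) (8.1616, 76)]  |A|=91.3078
9. ⊥bis P3·P8 via (12.225,39.985): [(7.023, 67.7693) (7.3953, 66.4514) (16, 64.006) (16, 76) (8.1616, 76)]  |A|=91.3078
10. canonical 5-gon: [(7.023, 67.7693) (7.3953, 66.4514) (16, 64.006) (16, 76) (8.1616, 76)]
11. shoelace: 91.3078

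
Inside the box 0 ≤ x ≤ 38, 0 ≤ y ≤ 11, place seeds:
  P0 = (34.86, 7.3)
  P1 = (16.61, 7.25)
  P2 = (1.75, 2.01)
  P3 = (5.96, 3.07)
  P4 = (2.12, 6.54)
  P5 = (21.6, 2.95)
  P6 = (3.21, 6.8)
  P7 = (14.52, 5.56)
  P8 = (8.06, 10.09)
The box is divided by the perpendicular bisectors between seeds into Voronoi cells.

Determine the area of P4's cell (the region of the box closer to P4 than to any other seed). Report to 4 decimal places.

1. box [0,38]×[0,11]: [(0, 0) (38, 0) (38, 11) (0, 11)]
2. ⊥bis P4·P0 via (18.49,6.92): [(0, 0) (18.6506, 0) (18.3953, 11) (0, 11)]  |A|=203.7526
3. ⊥bis P4·P1 via (9.365,6.895): [(0, 0) (9.7029, 0) (9.1639, 11) (0, 11)]  |A|=103.7669
4. ⊥bis P4·P2 via (1.935,4.275): [(0, 4.433) (9.5237, 3.6552) (9.1639, 11) (0, 11)]  |A|=64.9245
5. ⊥bis P4·P3 via (4.04,4.805): [(0, 4.433) (3.4493, 4.1513) (9.1882, 10.5022) (9.1639, 11) (0, 11)]  |A|=44.2118
6. ⊥bis P4·P5 via (11.86,4.745): [(0, 4.433) (3.4493, 4.1513) (9.1882, 10.5022) (9.1639, 11) (0, 11)]  |A|=44.2118
7. ⊥bis P4·P6 via (2.665,6.67): [(0, 4.433) (3.2621, 4.1666) (1.6322, 11) (0, 11)]  |A|=16.2877
8. ⊥bis P4·P7 via (8.32,6.05): [(0, 4.433) (3.2621, 4.1666) (1.6322, 11) (0, 11)]  |A|=16.2877
9. ⊥bis P4·P8 via (5.09,8.315): [(0, 4.433) (3.2621, 4.1666) (1.6322, 11) (0, 11)]  |A|=16.2877
10. canonical 4-gon: [(0, 4.433) (3.2621, 4.1666) (1.6322, 11) (0, 11)]
11. shoelace: 16.2877

Area of P4's cell: 16.2877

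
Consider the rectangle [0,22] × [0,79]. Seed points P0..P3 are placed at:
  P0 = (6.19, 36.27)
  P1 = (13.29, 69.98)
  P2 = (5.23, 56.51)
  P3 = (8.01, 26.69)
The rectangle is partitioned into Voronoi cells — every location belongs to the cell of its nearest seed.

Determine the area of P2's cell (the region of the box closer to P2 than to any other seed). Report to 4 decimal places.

Area of P2's cell: 342.3845

1. box [0,22]×[0,79]: [(0, 0) (22, 0) (22, 79) (0, 79)]
2. ⊥bis P2·P0 via (5.71,46.39): [(0, 46.1192) (22, 47.1626) (22, 79) (0, 79)]  |A|=711.9
3. ⊥bis P2·P1 via (9.26,63.245): [(0, 68.7859) (0, 46.1192) (22, 47.1626) (22, 55.6218)]  |A|=342.3845
4. ⊥bis P2·P3 via (6.62,41.6): [(0, 68.7859) (0, 46.1192) (22, 47.1626) (22, 55.6218)]  |A|=342.3845
5. canonical 4-gon: [(0, 68.7859) (0, 46.1192) (22, 47.1626) (22, 55.6218)]
6. shoelace: 342.3845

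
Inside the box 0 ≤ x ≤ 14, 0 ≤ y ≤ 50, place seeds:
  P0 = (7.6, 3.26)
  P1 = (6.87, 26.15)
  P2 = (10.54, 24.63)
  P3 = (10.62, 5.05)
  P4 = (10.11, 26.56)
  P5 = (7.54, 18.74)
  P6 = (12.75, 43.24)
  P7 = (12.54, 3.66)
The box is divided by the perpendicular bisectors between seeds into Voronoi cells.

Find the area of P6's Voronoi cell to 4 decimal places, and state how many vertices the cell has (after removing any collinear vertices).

Area of P6's cell: 196.5976 (5 vertices)

1. box [0,14]×[0,50]: [(0, 0) (14, 0) (14, 50) (0, 50)]
2. ⊥bis P6·P0 via (10.175,23.25): [(0, 24.5607) (14, 22.7573) (14, 50) (0, 50)]  |A|=368.7742
3. ⊥bis P6·P1 via (9.81,34.695): [(0, 38.0702) (14, 33.2534) (14, 50) (0, 50)]  |A|=200.7346
4. ⊥bis P6·P2 via (11.645,33.935): [(0, 38.0702) (12.216, 33.8672) (14, 33.6553) (14, 50) (0, 50)]  |A|=200.3761
5. ⊥bis P6·P3 via (11.685,24.145): [(0, 38.0702) (12.216, 33.8672) (14, 33.6553) (14, 50) (0, 50)]  |A|=200.3761
6. ⊥bis P6·P4 via (11.43,34.9): [(0, 38.0702) (7.3265, 35.5495) (14, 34.4932) (14, 50) (0, 50)]  |A|=196.5976
7. ⊥bis P6·P5 via (10.145,30.99): [(0, 38.0702) (7.3265, 35.5495) (14, 34.4932) (14, 50) (0, 50)]  |A|=196.5976
8. ⊥bis P6·P7 via (12.645,23.45): [(0, 38.0702) (7.3265, 35.5495) (14, 34.4932) (14, 50) (0, 50)]  |A|=196.5976
9. canonical 5-gon: [(0, 38.0702) (7.3265, 35.5495) (14, 34.4932) (14, 50) (0, 50)]
10. shoelace: 196.5976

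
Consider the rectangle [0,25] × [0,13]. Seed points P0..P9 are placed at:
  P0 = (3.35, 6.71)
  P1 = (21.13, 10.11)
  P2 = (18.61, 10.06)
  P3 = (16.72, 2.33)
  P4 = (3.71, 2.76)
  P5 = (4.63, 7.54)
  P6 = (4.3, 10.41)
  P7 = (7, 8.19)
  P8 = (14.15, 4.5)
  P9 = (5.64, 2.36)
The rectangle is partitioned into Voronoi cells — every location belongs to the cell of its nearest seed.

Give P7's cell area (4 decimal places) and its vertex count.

Area of P7's cell: 41.1779 (6 vertices)

1. box [0,25]×[0,13]: [(0, 0) (25, 0) (25, 13) (0, 13)]
2. ⊥bis P7·P0 via (5.175,7.45): [(8.1958, 0) (25, 0) (25, 13) (2.9246, 13)]  |A|=252.7173
3. ⊥bis P7·P1 via (14.065,9.15): [(8.1958, 0) (15.3083, 0) (13.5419, 13) (2.9246, 13)]  |A|=115.2434
4. ⊥bis P7·P2 via (12.805,9.125): [(8.1958, 0) (14.2747, 0) (12.1809, 13) (2.9246, 13)]  |A|=99.6788
5. ⊥bis P7·P3 via (11.86,5.26): [(8.1958, 0) (8.6888, 0) (13.097, 7.3119) (12.1809, 13) (2.9246, 13)]  |A|=79.2571
6. ⊥bis P7·P4 via (5.355,5.475): [(6.178, 4.9763) (10.2145, 2.5306) (13.097, 7.3119) (12.1809, 13) (2.9246, 13)]  |A|=71.0572
7. ⊥bis P7·P5 via (5.815,7.865): [(6.6928, 4.6644) (10.2145, 2.5306) (13.097, 7.3119) (12.1809, 13) (4.4067, 13)]  |A|=63.3224
8. ⊥bis P7·P6 via (5.65,9.3): [(5.4786, 9.0915) (6.6928, 4.6644) (10.2145, 2.5306) (13.097, 7.3119) (12.1809, 13) (8.6922, 13)]  |A|=54.9475
9. ⊥bis P7·P8 via (10.575,6.345): [(5.4786, 9.0915) (6.6928, 4.6644) (8.9895, 3.2729) (12.6158, 10.2995) (12.1809, 13) (8.6922, 13)]  |A|=43.8417
10. ⊥bis P7·P9 via (6.32,5.275): [(5.4786, 9.0915) (6.5394, 5.2238) (9.6249, 4.504) (12.6158, 10.2995) (12.1809, 13) (8.6922, 13)]  |A|=41.1779
11. canonical 6-gon: [(5.4786, 9.0915) (6.5394, 5.2238) (9.6249, 4.504) (12.6158, 10.2995) (12.1809, 13) (8.6922, 13)]
12. shoelace: 41.1779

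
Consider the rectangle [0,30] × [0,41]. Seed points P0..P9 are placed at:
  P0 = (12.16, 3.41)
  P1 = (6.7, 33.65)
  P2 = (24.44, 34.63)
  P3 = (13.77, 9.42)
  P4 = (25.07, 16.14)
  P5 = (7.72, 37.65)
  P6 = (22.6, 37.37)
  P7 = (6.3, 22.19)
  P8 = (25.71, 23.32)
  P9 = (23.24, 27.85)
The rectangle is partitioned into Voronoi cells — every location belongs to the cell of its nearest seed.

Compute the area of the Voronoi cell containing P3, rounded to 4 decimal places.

Area of P3's cell: 168.9062

1. box [0,30]×[0,41]: [(0, 0) (30, 0) (30, 41) (0, 41)]
2. ⊥bis P3·P0 via (12.965,6.415): [(0, 9.8882) (30, 1.8515) (30, 41) (0, 41)]  |A|=1053.9045
3. ⊥bis P3·P1 via (10.235,21.535): [(0, 18.5486) (0, 9.8882) (30, 1.8515) (30, 27.3022)]  |A|=511.6655
4. ⊥bis P3·P2 via (19.105,22.025): [(16.1707, 23.2669) (0, 18.5486) (0, 9.8882) (30, 1.8515) (30, 17.4137)]  |A|=443.2902
5. ⊥bis P3·P4 via (19.42,12.78): [(13.6252, 22.5242) (0, 18.5486) (0, 9.8882) (25.1457, 3.1519)]  |A|=263.7624
6. ⊥bis P3·P5 via (10.745,23.535): [(13.6252, 22.5242) (0, 18.5486) (0, 9.8882) (25.1457, 3.1519)]  |A|=263.7624
7. ⊥bis P3·P6 via (18.185,23.395): [(13.6252, 22.5242) (0, 18.5486) (0, 9.8882) (25.1457, 3.1519)]  |A|=263.7624
8. ⊥bis P3·P7 via (10.035,15.805): [(15.6632, 19.0973) (0, 9.9349) (0, 9.8882) (25.1457, 3.1519)]  |A|=168.9062
9. ⊥bis P3·P8 via (19.74,16.37): [(15.6632, 19.0973) (0, 9.9349) (0, 9.8882) (25.1457, 3.1519)]  |A|=168.9062
10. ⊥bis P3·P9 via (18.505,18.635): [(15.6632, 19.0973) (0, 9.9349) (0, 9.8882) (25.1457, 3.1519)]  |A|=168.9062
11. canonical 4-gon: [(15.6632, 19.0973) (0, 9.9349) (0, 9.8882) (25.1457, 3.1519)]
12. shoelace: 168.9062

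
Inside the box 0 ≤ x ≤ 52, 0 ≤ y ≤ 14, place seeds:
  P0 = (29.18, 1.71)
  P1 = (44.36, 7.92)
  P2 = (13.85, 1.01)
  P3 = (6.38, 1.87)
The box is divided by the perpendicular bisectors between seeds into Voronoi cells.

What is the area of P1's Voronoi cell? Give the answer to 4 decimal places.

1. box [0,52]×[0,14]: [(0, 0) (52, 0) (52, 14) (0, 14)]
2. ⊥bis P1·P0 via (36.77,4.815): [(38.7398, 0) (52, 0) (52, 14) (33.0125, 14)]  |A|=225.7341
3. ⊥bis P1·P2 via (29.105,4.465): [(38.7398, 0) (52, 0) (52, 14) (33.0125, 14)]  |A|=225.7341
4. ⊥bis P1·P3 via (25.37,4.895): [(38.7398, 0) (52, 0) (52, 14) (33.0125, 14)]  |A|=225.7341
5. canonical 4-gon: [(38.7398, 0) (52, 0) (52, 14) (33.0125, 14)]
6. shoelace: 225.7341

Area of P1's cell: 225.7341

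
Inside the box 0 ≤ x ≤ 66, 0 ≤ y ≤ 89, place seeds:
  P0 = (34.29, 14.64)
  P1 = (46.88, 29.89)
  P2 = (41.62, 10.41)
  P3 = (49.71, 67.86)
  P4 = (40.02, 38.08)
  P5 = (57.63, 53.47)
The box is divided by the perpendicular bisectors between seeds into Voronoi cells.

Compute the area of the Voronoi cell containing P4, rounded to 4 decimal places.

Area of P4's cell: 1360.4821

1. box [0,66]×[0,89]: [(0, 0) (66, 0) (66, 89) (0, 89)]
2. ⊥bis P4·P0 via (37.155,26.36): [(0, 35.4427) (66, 19.3087) (66, 89) (0, 89)]  |A|=4067.2034
3. ⊥bis P4·P1 via (43.45,33.985): [(0, 35.4427) (34.9811, 26.8914) (66, 52.873) (66, 89) (0, 89)]  |A|=3546.6399
4. ⊥bis P4·P2 via (40.82,24.245): [(0, 35.4427) (34.9811, 26.8914) (66, 52.873) (66, 89) (0, 89)]  |A|=3546.6399
5. ⊥bis P4·P3 via (44.865,52.97): [(0, 67.5685) (0, 35.4427) (34.9811, 26.8914) (60.1702, 47.9899)]  |A|=1443.2299
6. ⊥bis P4·P5 via (48.825,45.775): [(41.612, 54.0285) (0, 67.5685) (0, 35.4427) (34.9811, 26.8914) (52.5023, 41.5673)]  |A|=1360.4821
7. canonical 5-gon: [(41.612, 54.0285) (0, 67.5685) (0, 35.4427) (34.9811, 26.8914) (52.5023, 41.5673)]
8. shoelace: 1360.4821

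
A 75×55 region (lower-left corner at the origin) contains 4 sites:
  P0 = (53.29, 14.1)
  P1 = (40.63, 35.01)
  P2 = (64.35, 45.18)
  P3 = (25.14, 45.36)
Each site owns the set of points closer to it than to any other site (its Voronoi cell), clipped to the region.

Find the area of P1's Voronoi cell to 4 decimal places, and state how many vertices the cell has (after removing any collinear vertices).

1. box [0,75]×[0,55]: [(0, 0) (75, 0) (75, 55) (0, 55)]
2. ⊥bis P1·P0 via (46.96,24.555): [(0, 0) (6.4035, 0) (75, 41.5319) (75, 55) (0, 55)]  |A|=2700.5299
3. ⊥bis P1·P2 via (52.49,40.095): [(0, 0) (6.4035, 0) (56.64, 30.4158) (46.0994, 55) (0, 55)]  |A|=2221.6435
4. ⊥bis P1·P3 via (32.885,40.185): [(6.0345, 0) (6.4035, 0) (56.64, 30.4158) (46.0994, 55) (42.784, 55)]  |A|=879.1361
5. canonical 5-gon: [(6.0345, 0) (6.4035, 0) (56.64, 30.4158) (46.0994, 55) (42.784, 55)]
6. shoelace: 879.1361

Area of P1's cell: 879.1361 (5 vertices)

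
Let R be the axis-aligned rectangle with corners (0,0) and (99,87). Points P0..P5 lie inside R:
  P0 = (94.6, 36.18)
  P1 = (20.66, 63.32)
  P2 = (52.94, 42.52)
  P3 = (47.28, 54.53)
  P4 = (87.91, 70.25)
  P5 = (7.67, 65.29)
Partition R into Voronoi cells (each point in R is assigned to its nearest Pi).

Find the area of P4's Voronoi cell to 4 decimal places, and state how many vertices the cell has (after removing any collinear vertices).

1. box [0,99]×[0,87]: [(0, 0) (99, 0) (99, 87) (0, 87)]
2. ⊥bis P4·P0 via (91.255,53.215): [(0, 35.2961) (99, 54.7358) (99, 87) (0, 87)]  |A|=4156.419
3. ⊥bis P4·P1 via (54.285,66.785): [(56.3889, 46.3687) (99, 54.7358) (99, 87) (52.2019, 87)]  |A|=1638.1417
4. ⊥bis P4·P2 via (70.425,56.385): [(53.1061, 78.2257) (75.4064, 50.103) (99, 54.7358) (99, 87) (52.2019, 87)]  |A|=1329.0903
5. ⊥bis P4·P3 via (67.595,62.39): [(69.4356, 57.6327) (75.4064, 50.103) (99, 54.7358) (99, 87) (58.0732, 87)]  |A|=1180.547
6. ⊥bis P4·P5 via (47.79,67.77): [(69.4356, 57.6327) (75.4064, 50.103) (99, 54.7358) (99, 87) (58.0732, 87)]  |A|=1180.547
7. canonical 5-gon: [(69.4356, 57.6327) (75.4064, 50.103) (99, 54.7358) (99, 87) (58.0732, 87)]
8. shoelace: 1180.547

Area of P4's cell: 1180.5470 (5 vertices)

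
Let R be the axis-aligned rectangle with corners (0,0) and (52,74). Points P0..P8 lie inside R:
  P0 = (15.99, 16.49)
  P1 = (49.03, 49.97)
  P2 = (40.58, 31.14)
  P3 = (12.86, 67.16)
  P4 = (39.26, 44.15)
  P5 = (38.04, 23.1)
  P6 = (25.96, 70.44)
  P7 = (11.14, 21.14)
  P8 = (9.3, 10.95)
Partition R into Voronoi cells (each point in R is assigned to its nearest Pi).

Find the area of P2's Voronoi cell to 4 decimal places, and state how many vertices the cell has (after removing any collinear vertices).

Area of P2's cell: 278.6665 (5 vertices)

1. box [0,52]×[0,74]: [(0, 0) (52, 0) (52, 74) (0, 74)]
2. ⊥bis P2·P0 via (28.285,23.815): [(0, 71.2913) (42.4733, 0) (52, 0) (52, 74) (0, 74)]  |A|=2334.0119
3. ⊥bis P2·P1 via (44.805,40.555): [(8.6441, 56.7823) (42.4733, 0) (52, 0) (52, 37.3262)]  |A|=1079.6316
4. ⊥bis P2·P3 via (26.72,49.15): [(26.3266, 48.8472) (17.4441, 42.0115) (42.4733, 0) (52, 0) (52, 37.3262)]  |A|=983.9534
5. ⊥bis P2·P4 via (39.92,37.645): [(49.1931, 38.5858) (21.1784, 35.7435) (42.4733, 0) (52, 0) (52, 37.3262)]  |A|=767.1198
6. ⊥bis P2·P5 via (39.31,27.12): [(49.1931, 38.5858) (21.1784, 35.7435) (23.3033, 32.1769) (52, 23.111) (52, 37.3262)]  |A|=282.2449
7. ⊥bis P2·P6 via (33.27,50.79): [(49.1931, 38.5858) (21.1784, 35.7435) (23.3033, 32.1769) (52, 23.111) (52, 37.3262)]  |A|=282.2449
8. ⊥bis P2·P7 via (25.86,26.14): [(49.1931, 38.5858) (22.5507, 35.8827) (23.8703, 31.9977) (52, 23.111) (52, 37.3262)]  |A|=278.6665
9. ⊥bis P2·P8 via (24.94,21.045): [(49.1931, 38.5858) (22.5507, 35.8827) (23.8703, 31.9977) (52, 23.111) (52, 37.3262)]  |A|=278.6665
10. canonical 5-gon: [(49.1931, 38.5858) (22.5507, 35.8827) (23.8703, 31.9977) (52, 23.111) (52, 37.3262)]
11. shoelace: 278.6665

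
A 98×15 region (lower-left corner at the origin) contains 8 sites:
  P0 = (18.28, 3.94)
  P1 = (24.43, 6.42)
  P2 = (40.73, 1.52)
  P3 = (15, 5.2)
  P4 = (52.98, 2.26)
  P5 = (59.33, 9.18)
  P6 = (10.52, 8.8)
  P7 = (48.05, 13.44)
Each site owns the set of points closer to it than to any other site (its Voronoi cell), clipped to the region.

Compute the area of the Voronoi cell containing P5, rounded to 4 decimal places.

Area of P5's cell: 628.9167

1. box [0,98]×[0,15]: [(0, 0) (98, 0) (98, 15) (0, 15)]
2. ⊥bis P5·P0 via (38.805,6.56): [(39.6424, 0) (98, 0) (98, 15) (37.7276, 15)]  |A|=889.7249
3. ⊥bis P5·P1 via (41.88,7.8): [(42.4968, 0) (98, 0) (98, 15) (41.3106, 15)]  |A|=841.4441
4. ⊥bis P5·P2 via (50.03,5.35): [(52.2333, 0) (98, 0) (98, 15) (46.0559, 15)]  |A|=732.8315
5. ⊥bis P5·P3 via (37.165,7.19): [(52.2333, 0) (98, 0) (98, 15) (46.0559, 15)]  |A|=732.8315
6. ⊥bis P5·P4 via (56.155,5.72): [(46.0643, 14.9795) (62.3884, 0) (98, 0) (98, 15) (46.0559, 15)]  |A|=656.7716
7. ⊥bis P5·P6 via (34.925,8.99): [(46.0643, 14.9795) (62.3884, 0) (98, 0) (98, 15) (46.0559, 15)]  |A|=656.7716
8. ⊥bis P5·P7 via (53.69,11.31): [(52.7566, 8.8385) (62.3884, 0) (98, 0) (98, 15) (55.0836, 15)]  |A|=628.9167
9. canonical 5-gon: [(52.7566, 8.8385) (62.3884, 0) (98, 0) (98, 15) (55.0836, 15)]
10. shoelace: 628.9167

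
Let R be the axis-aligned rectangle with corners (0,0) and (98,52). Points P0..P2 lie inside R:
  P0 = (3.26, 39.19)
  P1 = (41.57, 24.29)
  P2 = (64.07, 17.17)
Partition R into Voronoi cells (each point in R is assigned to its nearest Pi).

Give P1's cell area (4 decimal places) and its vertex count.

Area of P1's cell: 1783.8670 (4 vertices)

1. box [0,98]×[0,52]: [(0, 0) (98, 0) (98, 52) (0, 52)]
2. ⊥bis P1·P0 via (22.415,31.74): [(10.0703, 0) (98, 0) (98, 52) (30.2948, 52)]  |A|=4046.5085
3. ⊥bis P1·P2 via (52.82,20.73): [(10.0703, 0) (46.2601, 0) (62.7152, 52) (30.2948, 52)]  |A|=1783.867
4. canonical 4-gon: [(10.0703, 0) (46.2601, 0) (62.7152, 52) (30.2948, 52)]
5. shoelace: 1783.867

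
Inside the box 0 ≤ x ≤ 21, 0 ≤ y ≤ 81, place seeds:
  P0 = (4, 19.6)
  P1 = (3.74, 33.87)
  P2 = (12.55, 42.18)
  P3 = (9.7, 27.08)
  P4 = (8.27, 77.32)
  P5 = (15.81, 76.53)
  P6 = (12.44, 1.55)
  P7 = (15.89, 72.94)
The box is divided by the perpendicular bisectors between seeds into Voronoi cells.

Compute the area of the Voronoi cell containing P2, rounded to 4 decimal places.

Area of P2's cell: 430.1153

1. box [0,21]×[0,81]: [(0, 0) (21, 0) (21, 81) (0, 81)]
2. ⊥bis P2·P0 via (8.275,30.89): [(0, 34.0234) (21, 26.0716) (21, 81) (0, 81)]  |A|=1070.0026
3. ⊥bis P2·P1 via (8.145,38.025): [(0, 46.6601) (18.5421, 27.0023) (21, 26.0716) (21, 81) (0, 81)]  |A|=952.847
4. ⊥bis P2·P3 via (11.125,34.63): [(0, 46.6601) (11.3955, 34.579) (21, 32.7662) (21, 81) (0, 81)]  |A|=914.7124
5. ⊥bis P2·P4 via (10.41,59.75): [(0, 58.4821) (0, 46.6601) (11.3955, 34.579) (21, 32.7662) (21, 61.0398)]  |A|=468.6926
6. ⊥bis P2·P5 via (14.18,59.355): [(10.2383, 59.7291) (0, 58.4821) (0, 46.6601) (11.3955, 34.579) (21, 32.7662) (21, 58.7077)]  |A|=456.1439
7. ⊥bis P2·P6 via (12.495,21.865): [(10.2383, 59.7291) (0, 58.4821) (0, 46.6601) (11.3955, 34.579) (21, 32.7662) (21, 58.7077)]  |A|=456.1439
8. ⊥bis P2·P7 via (14.22,57.56): [(2.6997, 58.8109) (0, 58.4821) (0, 46.6601) (11.3955, 34.579) (21, 32.7662) (21, 56.8238)]  |A|=430.1153
9. canonical 6-gon: [(2.6997, 58.8109) (0, 58.4821) (0, 46.6601) (11.3955, 34.579) (21, 32.7662) (21, 56.8238)]
10. shoelace: 430.1153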